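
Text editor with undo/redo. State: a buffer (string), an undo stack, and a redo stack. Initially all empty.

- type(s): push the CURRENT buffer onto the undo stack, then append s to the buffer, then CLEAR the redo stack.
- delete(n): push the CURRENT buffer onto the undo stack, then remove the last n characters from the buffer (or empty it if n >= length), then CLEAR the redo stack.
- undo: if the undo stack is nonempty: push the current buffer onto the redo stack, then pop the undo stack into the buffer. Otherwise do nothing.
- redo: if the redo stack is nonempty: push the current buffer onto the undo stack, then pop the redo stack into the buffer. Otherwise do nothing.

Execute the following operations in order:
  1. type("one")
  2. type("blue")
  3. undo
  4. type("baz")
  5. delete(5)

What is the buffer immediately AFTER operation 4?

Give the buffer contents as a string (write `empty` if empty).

Answer: onebaz

Derivation:
After op 1 (type): buf='one' undo_depth=1 redo_depth=0
After op 2 (type): buf='oneblue' undo_depth=2 redo_depth=0
After op 3 (undo): buf='one' undo_depth=1 redo_depth=1
After op 4 (type): buf='onebaz' undo_depth=2 redo_depth=0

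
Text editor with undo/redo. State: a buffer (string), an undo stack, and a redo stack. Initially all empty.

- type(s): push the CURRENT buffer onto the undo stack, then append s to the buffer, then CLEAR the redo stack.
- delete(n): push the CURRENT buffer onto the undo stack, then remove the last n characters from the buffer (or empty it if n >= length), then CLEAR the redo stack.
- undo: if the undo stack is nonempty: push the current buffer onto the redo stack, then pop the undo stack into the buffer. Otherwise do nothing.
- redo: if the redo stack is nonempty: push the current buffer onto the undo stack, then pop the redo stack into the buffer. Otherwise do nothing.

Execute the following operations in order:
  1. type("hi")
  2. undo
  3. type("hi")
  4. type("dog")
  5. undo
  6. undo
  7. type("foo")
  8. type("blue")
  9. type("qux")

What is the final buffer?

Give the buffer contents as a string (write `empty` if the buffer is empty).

Answer: foobluequx

Derivation:
After op 1 (type): buf='hi' undo_depth=1 redo_depth=0
After op 2 (undo): buf='(empty)' undo_depth=0 redo_depth=1
After op 3 (type): buf='hi' undo_depth=1 redo_depth=0
After op 4 (type): buf='hidog' undo_depth=2 redo_depth=0
After op 5 (undo): buf='hi' undo_depth=1 redo_depth=1
After op 6 (undo): buf='(empty)' undo_depth=0 redo_depth=2
After op 7 (type): buf='foo' undo_depth=1 redo_depth=0
After op 8 (type): buf='fooblue' undo_depth=2 redo_depth=0
After op 9 (type): buf='foobluequx' undo_depth=3 redo_depth=0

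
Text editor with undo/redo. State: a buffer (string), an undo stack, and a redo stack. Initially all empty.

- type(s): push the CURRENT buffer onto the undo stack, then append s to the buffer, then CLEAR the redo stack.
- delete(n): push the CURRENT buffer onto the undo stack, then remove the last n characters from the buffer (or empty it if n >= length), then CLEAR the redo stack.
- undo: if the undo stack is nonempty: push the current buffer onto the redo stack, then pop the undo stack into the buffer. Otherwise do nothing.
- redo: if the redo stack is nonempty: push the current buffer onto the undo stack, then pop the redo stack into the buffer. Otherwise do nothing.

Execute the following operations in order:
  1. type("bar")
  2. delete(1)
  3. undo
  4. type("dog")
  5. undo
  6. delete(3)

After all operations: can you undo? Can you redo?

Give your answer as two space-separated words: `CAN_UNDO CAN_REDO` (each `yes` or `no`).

After op 1 (type): buf='bar' undo_depth=1 redo_depth=0
After op 2 (delete): buf='ba' undo_depth=2 redo_depth=0
After op 3 (undo): buf='bar' undo_depth=1 redo_depth=1
After op 4 (type): buf='bardog' undo_depth=2 redo_depth=0
After op 5 (undo): buf='bar' undo_depth=1 redo_depth=1
After op 6 (delete): buf='(empty)' undo_depth=2 redo_depth=0

Answer: yes no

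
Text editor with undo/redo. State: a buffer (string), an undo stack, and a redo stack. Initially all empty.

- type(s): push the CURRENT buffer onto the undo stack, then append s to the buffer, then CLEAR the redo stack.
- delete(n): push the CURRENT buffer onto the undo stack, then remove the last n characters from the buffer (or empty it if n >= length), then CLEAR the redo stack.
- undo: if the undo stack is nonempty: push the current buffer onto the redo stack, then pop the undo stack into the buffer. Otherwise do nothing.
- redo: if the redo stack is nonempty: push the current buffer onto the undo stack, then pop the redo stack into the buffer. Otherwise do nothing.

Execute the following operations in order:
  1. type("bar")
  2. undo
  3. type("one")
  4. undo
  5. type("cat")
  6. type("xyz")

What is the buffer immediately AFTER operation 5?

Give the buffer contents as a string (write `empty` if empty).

After op 1 (type): buf='bar' undo_depth=1 redo_depth=0
After op 2 (undo): buf='(empty)' undo_depth=0 redo_depth=1
After op 3 (type): buf='one' undo_depth=1 redo_depth=0
After op 4 (undo): buf='(empty)' undo_depth=0 redo_depth=1
After op 5 (type): buf='cat' undo_depth=1 redo_depth=0

Answer: cat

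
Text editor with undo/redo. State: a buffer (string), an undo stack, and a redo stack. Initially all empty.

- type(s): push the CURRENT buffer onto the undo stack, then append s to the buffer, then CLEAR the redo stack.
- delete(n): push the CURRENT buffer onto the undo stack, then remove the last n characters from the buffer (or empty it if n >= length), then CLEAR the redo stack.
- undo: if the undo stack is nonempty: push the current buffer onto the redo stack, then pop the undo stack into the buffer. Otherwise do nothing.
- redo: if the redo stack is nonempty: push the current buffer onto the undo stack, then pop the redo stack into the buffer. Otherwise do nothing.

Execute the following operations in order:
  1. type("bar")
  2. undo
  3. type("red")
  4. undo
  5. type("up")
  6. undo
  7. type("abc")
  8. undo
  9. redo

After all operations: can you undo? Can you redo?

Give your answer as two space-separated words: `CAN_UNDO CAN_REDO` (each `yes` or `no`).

Answer: yes no

Derivation:
After op 1 (type): buf='bar' undo_depth=1 redo_depth=0
After op 2 (undo): buf='(empty)' undo_depth=0 redo_depth=1
After op 3 (type): buf='red' undo_depth=1 redo_depth=0
After op 4 (undo): buf='(empty)' undo_depth=0 redo_depth=1
After op 5 (type): buf='up' undo_depth=1 redo_depth=0
After op 6 (undo): buf='(empty)' undo_depth=0 redo_depth=1
After op 7 (type): buf='abc' undo_depth=1 redo_depth=0
After op 8 (undo): buf='(empty)' undo_depth=0 redo_depth=1
After op 9 (redo): buf='abc' undo_depth=1 redo_depth=0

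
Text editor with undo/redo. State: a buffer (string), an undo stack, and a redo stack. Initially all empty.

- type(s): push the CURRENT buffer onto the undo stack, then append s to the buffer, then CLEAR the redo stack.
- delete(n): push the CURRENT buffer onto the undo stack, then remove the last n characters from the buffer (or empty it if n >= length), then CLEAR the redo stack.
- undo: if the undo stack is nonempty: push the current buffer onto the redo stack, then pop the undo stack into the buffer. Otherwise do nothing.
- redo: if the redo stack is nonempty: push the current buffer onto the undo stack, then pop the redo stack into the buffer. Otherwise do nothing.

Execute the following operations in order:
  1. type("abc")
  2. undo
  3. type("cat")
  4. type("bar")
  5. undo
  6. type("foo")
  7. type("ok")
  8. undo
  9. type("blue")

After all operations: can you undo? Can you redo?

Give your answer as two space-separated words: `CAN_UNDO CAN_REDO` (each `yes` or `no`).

After op 1 (type): buf='abc' undo_depth=1 redo_depth=0
After op 2 (undo): buf='(empty)' undo_depth=0 redo_depth=1
After op 3 (type): buf='cat' undo_depth=1 redo_depth=0
After op 4 (type): buf='catbar' undo_depth=2 redo_depth=0
After op 5 (undo): buf='cat' undo_depth=1 redo_depth=1
After op 6 (type): buf='catfoo' undo_depth=2 redo_depth=0
After op 7 (type): buf='catfoook' undo_depth=3 redo_depth=0
After op 8 (undo): buf='catfoo' undo_depth=2 redo_depth=1
After op 9 (type): buf='catfooblue' undo_depth=3 redo_depth=0

Answer: yes no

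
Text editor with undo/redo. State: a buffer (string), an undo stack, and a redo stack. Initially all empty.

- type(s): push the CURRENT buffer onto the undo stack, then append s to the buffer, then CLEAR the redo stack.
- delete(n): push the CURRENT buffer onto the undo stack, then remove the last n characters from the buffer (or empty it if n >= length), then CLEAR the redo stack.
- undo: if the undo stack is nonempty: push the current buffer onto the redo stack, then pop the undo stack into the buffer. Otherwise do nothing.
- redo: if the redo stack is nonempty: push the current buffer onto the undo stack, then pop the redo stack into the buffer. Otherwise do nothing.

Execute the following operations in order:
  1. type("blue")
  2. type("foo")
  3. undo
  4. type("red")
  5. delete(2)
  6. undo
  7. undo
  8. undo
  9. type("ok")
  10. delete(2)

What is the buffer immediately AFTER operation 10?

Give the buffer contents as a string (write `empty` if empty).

Answer: empty

Derivation:
After op 1 (type): buf='blue' undo_depth=1 redo_depth=0
After op 2 (type): buf='bluefoo' undo_depth=2 redo_depth=0
After op 3 (undo): buf='blue' undo_depth=1 redo_depth=1
After op 4 (type): buf='bluered' undo_depth=2 redo_depth=0
After op 5 (delete): buf='bluer' undo_depth=3 redo_depth=0
After op 6 (undo): buf='bluered' undo_depth=2 redo_depth=1
After op 7 (undo): buf='blue' undo_depth=1 redo_depth=2
After op 8 (undo): buf='(empty)' undo_depth=0 redo_depth=3
After op 9 (type): buf='ok' undo_depth=1 redo_depth=0
After op 10 (delete): buf='(empty)' undo_depth=2 redo_depth=0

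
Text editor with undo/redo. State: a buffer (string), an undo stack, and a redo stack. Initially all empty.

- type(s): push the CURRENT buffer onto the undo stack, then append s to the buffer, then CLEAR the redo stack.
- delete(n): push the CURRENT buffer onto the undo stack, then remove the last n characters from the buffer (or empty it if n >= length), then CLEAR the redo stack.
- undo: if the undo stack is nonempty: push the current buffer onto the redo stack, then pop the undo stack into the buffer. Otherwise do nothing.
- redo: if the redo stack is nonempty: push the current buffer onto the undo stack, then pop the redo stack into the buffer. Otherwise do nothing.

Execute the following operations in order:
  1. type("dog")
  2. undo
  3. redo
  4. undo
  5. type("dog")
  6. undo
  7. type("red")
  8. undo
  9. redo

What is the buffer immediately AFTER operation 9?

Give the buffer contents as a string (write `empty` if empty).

Answer: red

Derivation:
After op 1 (type): buf='dog' undo_depth=1 redo_depth=0
After op 2 (undo): buf='(empty)' undo_depth=0 redo_depth=1
After op 3 (redo): buf='dog' undo_depth=1 redo_depth=0
After op 4 (undo): buf='(empty)' undo_depth=0 redo_depth=1
After op 5 (type): buf='dog' undo_depth=1 redo_depth=0
After op 6 (undo): buf='(empty)' undo_depth=0 redo_depth=1
After op 7 (type): buf='red' undo_depth=1 redo_depth=0
After op 8 (undo): buf='(empty)' undo_depth=0 redo_depth=1
After op 9 (redo): buf='red' undo_depth=1 redo_depth=0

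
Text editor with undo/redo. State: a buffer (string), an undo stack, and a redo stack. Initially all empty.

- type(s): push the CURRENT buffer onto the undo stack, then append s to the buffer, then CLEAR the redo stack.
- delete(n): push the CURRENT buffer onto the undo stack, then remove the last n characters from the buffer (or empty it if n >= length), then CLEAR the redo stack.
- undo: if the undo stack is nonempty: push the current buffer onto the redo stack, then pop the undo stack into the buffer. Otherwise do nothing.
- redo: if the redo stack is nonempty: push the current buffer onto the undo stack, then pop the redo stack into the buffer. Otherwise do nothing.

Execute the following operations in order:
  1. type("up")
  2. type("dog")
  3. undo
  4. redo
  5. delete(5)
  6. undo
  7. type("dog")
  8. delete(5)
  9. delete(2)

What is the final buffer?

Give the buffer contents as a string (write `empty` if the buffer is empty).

Answer: u

Derivation:
After op 1 (type): buf='up' undo_depth=1 redo_depth=0
After op 2 (type): buf='updog' undo_depth=2 redo_depth=0
After op 3 (undo): buf='up' undo_depth=1 redo_depth=1
After op 4 (redo): buf='updog' undo_depth=2 redo_depth=0
After op 5 (delete): buf='(empty)' undo_depth=3 redo_depth=0
After op 6 (undo): buf='updog' undo_depth=2 redo_depth=1
After op 7 (type): buf='updogdog' undo_depth=3 redo_depth=0
After op 8 (delete): buf='upd' undo_depth=4 redo_depth=0
After op 9 (delete): buf='u' undo_depth=5 redo_depth=0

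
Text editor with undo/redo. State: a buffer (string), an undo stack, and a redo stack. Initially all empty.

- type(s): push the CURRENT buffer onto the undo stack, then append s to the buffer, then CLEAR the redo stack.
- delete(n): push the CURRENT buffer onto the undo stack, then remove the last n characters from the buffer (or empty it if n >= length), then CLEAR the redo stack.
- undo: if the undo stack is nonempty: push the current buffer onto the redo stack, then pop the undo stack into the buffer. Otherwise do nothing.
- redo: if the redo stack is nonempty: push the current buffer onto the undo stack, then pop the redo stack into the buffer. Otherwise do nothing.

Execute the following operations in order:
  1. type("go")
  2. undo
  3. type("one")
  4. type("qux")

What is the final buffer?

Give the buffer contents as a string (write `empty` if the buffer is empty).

After op 1 (type): buf='go' undo_depth=1 redo_depth=0
After op 2 (undo): buf='(empty)' undo_depth=0 redo_depth=1
After op 3 (type): buf='one' undo_depth=1 redo_depth=0
After op 4 (type): buf='onequx' undo_depth=2 redo_depth=0

Answer: onequx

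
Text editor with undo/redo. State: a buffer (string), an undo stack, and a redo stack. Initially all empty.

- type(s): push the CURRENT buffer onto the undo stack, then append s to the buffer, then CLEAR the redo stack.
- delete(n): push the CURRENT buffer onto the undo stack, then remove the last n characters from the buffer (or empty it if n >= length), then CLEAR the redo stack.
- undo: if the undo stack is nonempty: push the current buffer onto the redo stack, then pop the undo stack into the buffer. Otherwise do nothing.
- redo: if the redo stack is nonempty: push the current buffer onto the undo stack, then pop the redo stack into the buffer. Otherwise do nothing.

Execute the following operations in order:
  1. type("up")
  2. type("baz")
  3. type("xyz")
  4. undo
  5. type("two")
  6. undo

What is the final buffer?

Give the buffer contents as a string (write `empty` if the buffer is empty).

Answer: upbaz

Derivation:
After op 1 (type): buf='up' undo_depth=1 redo_depth=0
After op 2 (type): buf='upbaz' undo_depth=2 redo_depth=0
After op 3 (type): buf='upbazxyz' undo_depth=3 redo_depth=0
After op 4 (undo): buf='upbaz' undo_depth=2 redo_depth=1
After op 5 (type): buf='upbaztwo' undo_depth=3 redo_depth=0
After op 6 (undo): buf='upbaz' undo_depth=2 redo_depth=1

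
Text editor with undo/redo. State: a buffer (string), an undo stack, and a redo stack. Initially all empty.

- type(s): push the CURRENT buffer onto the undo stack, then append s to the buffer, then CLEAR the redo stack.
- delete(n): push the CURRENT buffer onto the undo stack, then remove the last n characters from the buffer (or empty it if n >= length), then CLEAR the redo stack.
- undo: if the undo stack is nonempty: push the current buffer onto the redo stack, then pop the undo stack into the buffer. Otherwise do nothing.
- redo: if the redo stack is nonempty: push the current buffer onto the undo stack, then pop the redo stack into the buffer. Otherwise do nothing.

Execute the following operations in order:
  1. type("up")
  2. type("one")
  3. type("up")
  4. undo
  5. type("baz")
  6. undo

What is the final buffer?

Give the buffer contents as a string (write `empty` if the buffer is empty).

After op 1 (type): buf='up' undo_depth=1 redo_depth=0
After op 2 (type): buf='upone' undo_depth=2 redo_depth=0
After op 3 (type): buf='uponeup' undo_depth=3 redo_depth=0
After op 4 (undo): buf='upone' undo_depth=2 redo_depth=1
After op 5 (type): buf='uponebaz' undo_depth=3 redo_depth=0
After op 6 (undo): buf='upone' undo_depth=2 redo_depth=1

Answer: upone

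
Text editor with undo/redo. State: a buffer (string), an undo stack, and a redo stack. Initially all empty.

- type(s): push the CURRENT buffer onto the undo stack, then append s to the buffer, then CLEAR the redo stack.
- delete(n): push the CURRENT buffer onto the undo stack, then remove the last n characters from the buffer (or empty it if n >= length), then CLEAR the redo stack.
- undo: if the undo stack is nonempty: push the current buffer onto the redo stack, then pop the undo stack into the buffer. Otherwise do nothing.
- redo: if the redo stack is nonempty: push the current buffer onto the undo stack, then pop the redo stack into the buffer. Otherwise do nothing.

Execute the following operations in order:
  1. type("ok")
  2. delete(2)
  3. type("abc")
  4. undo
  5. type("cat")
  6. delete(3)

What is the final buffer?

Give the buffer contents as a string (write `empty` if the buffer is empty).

After op 1 (type): buf='ok' undo_depth=1 redo_depth=0
After op 2 (delete): buf='(empty)' undo_depth=2 redo_depth=0
After op 3 (type): buf='abc' undo_depth=3 redo_depth=0
After op 4 (undo): buf='(empty)' undo_depth=2 redo_depth=1
After op 5 (type): buf='cat' undo_depth=3 redo_depth=0
After op 6 (delete): buf='(empty)' undo_depth=4 redo_depth=0

Answer: empty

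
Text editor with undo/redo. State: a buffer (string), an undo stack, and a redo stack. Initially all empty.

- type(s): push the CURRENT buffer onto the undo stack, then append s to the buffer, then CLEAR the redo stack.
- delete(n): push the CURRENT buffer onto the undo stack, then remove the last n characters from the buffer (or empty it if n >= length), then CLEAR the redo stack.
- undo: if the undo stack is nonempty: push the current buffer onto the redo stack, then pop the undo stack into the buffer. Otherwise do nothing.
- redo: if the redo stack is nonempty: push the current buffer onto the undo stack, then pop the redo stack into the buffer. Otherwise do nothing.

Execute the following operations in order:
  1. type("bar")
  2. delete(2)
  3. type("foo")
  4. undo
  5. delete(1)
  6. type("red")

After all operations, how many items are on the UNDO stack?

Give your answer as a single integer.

After op 1 (type): buf='bar' undo_depth=1 redo_depth=0
After op 2 (delete): buf='b' undo_depth=2 redo_depth=0
After op 3 (type): buf='bfoo' undo_depth=3 redo_depth=0
After op 4 (undo): buf='b' undo_depth=2 redo_depth=1
After op 5 (delete): buf='(empty)' undo_depth=3 redo_depth=0
After op 6 (type): buf='red' undo_depth=4 redo_depth=0

Answer: 4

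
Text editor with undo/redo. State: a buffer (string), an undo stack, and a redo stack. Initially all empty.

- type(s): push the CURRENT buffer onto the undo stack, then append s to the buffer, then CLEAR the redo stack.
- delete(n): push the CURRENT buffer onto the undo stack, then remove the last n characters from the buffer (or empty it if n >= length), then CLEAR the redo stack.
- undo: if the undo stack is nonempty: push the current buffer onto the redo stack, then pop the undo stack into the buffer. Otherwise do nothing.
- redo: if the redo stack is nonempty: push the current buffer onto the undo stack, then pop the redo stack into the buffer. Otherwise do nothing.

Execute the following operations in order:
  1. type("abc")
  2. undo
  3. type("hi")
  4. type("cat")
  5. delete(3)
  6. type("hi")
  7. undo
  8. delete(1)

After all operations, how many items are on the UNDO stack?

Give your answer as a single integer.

Answer: 4

Derivation:
After op 1 (type): buf='abc' undo_depth=1 redo_depth=0
After op 2 (undo): buf='(empty)' undo_depth=0 redo_depth=1
After op 3 (type): buf='hi' undo_depth=1 redo_depth=0
After op 4 (type): buf='hicat' undo_depth=2 redo_depth=0
After op 5 (delete): buf='hi' undo_depth=3 redo_depth=0
After op 6 (type): buf='hihi' undo_depth=4 redo_depth=0
After op 7 (undo): buf='hi' undo_depth=3 redo_depth=1
After op 8 (delete): buf='h' undo_depth=4 redo_depth=0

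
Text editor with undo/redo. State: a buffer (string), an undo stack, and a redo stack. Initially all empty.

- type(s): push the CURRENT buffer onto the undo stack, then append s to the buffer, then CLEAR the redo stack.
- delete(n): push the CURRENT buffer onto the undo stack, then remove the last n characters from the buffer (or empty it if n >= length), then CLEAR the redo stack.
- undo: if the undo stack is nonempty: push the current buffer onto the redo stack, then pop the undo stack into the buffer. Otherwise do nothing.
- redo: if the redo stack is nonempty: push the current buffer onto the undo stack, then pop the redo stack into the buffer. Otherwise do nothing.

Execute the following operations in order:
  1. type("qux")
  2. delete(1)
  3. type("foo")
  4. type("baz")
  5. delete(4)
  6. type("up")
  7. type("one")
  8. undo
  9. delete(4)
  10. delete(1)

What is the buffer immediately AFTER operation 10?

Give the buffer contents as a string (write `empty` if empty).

Answer: q

Derivation:
After op 1 (type): buf='qux' undo_depth=1 redo_depth=0
After op 2 (delete): buf='qu' undo_depth=2 redo_depth=0
After op 3 (type): buf='qufoo' undo_depth=3 redo_depth=0
After op 4 (type): buf='qufoobaz' undo_depth=4 redo_depth=0
After op 5 (delete): buf='qufo' undo_depth=5 redo_depth=0
After op 6 (type): buf='qufoup' undo_depth=6 redo_depth=0
After op 7 (type): buf='qufoupone' undo_depth=7 redo_depth=0
After op 8 (undo): buf='qufoup' undo_depth=6 redo_depth=1
After op 9 (delete): buf='qu' undo_depth=7 redo_depth=0
After op 10 (delete): buf='q' undo_depth=8 redo_depth=0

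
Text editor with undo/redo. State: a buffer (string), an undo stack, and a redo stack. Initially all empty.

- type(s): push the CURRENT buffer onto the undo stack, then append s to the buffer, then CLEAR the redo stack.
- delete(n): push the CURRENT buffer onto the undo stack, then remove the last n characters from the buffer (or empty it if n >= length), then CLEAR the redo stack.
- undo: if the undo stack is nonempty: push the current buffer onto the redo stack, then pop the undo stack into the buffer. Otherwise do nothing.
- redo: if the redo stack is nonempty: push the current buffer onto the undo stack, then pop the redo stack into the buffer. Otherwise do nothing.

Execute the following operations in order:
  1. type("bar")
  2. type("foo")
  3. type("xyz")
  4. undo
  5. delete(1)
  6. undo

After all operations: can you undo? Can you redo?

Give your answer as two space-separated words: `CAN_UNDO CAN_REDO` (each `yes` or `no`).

Answer: yes yes

Derivation:
After op 1 (type): buf='bar' undo_depth=1 redo_depth=0
After op 2 (type): buf='barfoo' undo_depth=2 redo_depth=0
After op 3 (type): buf='barfooxyz' undo_depth=3 redo_depth=0
After op 4 (undo): buf='barfoo' undo_depth=2 redo_depth=1
After op 5 (delete): buf='barfo' undo_depth=3 redo_depth=0
After op 6 (undo): buf='barfoo' undo_depth=2 redo_depth=1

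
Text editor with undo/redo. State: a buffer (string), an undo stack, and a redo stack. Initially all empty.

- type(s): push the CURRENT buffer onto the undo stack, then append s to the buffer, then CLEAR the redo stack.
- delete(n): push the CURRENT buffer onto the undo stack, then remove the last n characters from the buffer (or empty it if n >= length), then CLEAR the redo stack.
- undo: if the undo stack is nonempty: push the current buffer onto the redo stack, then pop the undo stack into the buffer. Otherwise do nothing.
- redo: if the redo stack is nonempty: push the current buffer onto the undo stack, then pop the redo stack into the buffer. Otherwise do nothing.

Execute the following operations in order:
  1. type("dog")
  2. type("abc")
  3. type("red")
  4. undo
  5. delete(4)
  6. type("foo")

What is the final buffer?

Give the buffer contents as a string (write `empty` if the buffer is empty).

Answer: dofoo

Derivation:
After op 1 (type): buf='dog' undo_depth=1 redo_depth=0
After op 2 (type): buf='dogabc' undo_depth=2 redo_depth=0
After op 3 (type): buf='dogabcred' undo_depth=3 redo_depth=0
After op 4 (undo): buf='dogabc' undo_depth=2 redo_depth=1
After op 5 (delete): buf='do' undo_depth=3 redo_depth=0
After op 6 (type): buf='dofoo' undo_depth=4 redo_depth=0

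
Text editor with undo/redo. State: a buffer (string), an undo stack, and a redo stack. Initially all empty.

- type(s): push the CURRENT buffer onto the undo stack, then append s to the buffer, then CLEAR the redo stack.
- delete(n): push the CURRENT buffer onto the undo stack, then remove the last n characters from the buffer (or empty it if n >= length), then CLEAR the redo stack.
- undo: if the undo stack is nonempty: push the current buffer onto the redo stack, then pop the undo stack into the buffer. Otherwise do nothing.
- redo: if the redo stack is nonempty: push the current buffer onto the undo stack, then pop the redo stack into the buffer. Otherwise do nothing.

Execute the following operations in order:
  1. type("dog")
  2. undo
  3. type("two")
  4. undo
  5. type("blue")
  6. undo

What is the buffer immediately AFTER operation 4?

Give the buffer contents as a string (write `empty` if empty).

After op 1 (type): buf='dog' undo_depth=1 redo_depth=0
After op 2 (undo): buf='(empty)' undo_depth=0 redo_depth=1
After op 3 (type): buf='two' undo_depth=1 redo_depth=0
After op 4 (undo): buf='(empty)' undo_depth=0 redo_depth=1

Answer: empty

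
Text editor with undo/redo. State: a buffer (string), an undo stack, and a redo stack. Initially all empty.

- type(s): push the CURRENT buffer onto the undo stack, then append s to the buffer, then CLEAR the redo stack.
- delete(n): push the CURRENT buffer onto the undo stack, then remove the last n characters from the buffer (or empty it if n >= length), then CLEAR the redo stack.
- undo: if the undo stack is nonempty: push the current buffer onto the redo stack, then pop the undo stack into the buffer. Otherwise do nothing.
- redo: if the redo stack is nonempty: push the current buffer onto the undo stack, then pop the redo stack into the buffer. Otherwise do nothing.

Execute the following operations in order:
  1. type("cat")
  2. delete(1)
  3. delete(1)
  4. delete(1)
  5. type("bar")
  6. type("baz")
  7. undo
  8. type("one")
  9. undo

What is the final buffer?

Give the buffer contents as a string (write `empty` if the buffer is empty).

Answer: bar

Derivation:
After op 1 (type): buf='cat' undo_depth=1 redo_depth=0
After op 2 (delete): buf='ca' undo_depth=2 redo_depth=0
After op 3 (delete): buf='c' undo_depth=3 redo_depth=0
After op 4 (delete): buf='(empty)' undo_depth=4 redo_depth=0
After op 5 (type): buf='bar' undo_depth=5 redo_depth=0
After op 6 (type): buf='barbaz' undo_depth=6 redo_depth=0
After op 7 (undo): buf='bar' undo_depth=5 redo_depth=1
After op 8 (type): buf='barone' undo_depth=6 redo_depth=0
After op 9 (undo): buf='bar' undo_depth=5 redo_depth=1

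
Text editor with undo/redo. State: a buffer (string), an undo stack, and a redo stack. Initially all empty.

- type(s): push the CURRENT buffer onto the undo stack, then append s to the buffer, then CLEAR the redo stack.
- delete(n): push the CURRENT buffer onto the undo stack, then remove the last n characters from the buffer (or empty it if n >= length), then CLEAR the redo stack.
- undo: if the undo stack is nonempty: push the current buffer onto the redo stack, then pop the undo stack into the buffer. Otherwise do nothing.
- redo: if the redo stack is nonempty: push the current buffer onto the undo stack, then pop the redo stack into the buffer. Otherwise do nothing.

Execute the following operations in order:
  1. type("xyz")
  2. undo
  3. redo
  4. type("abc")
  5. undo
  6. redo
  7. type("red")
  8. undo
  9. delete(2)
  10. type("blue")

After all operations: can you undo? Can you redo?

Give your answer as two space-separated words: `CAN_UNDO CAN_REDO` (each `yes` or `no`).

Answer: yes no

Derivation:
After op 1 (type): buf='xyz' undo_depth=1 redo_depth=0
After op 2 (undo): buf='(empty)' undo_depth=0 redo_depth=1
After op 3 (redo): buf='xyz' undo_depth=1 redo_depth=0
After op 4 (type): buf='xyzabc' undo_depth=2 redo_depth=0
After op 5 (undo): buf='xyz' undo_depth=1 redo_depth=1
After op 6 (redo): buf='xyzabc' undo_depth=2 redo_depth=0
After op 7 (type): buf='xyzabcred' undo_depth=3 redo_depth=0
After op 8 (undo): buf='xyzabc' undo_depth=2 redo_depth=1
After op 9 (delete): buf='xyza' undo_depth=3 redo_depth=0
After op 10 (type): buf='xyzablue' undo_depth=4 redo_depth=0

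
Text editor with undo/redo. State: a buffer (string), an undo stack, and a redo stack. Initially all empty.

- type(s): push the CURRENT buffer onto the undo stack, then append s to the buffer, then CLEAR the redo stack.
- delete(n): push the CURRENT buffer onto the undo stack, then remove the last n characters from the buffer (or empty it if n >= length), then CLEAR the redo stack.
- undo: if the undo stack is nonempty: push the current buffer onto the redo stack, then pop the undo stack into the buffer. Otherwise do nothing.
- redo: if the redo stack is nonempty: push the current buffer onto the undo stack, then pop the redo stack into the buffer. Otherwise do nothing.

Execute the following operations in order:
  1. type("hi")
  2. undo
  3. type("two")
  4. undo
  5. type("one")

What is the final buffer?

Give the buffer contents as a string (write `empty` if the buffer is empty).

Answer: one

Derivation:
After op 1 (type): buf='hi' undo_depth=1 redo_depth=0
After op 2 (undo): buf='(empty)' undo_depth=0 redo_depth=1
After op 3 (type): buf='two' undo_depth=1 redo_depth=0
After op 4 (undo): buf='(empty)' undo_depth=0 redo_depth=1
After op 5 (type): buf='one' undo_depth=1 redo_depth=0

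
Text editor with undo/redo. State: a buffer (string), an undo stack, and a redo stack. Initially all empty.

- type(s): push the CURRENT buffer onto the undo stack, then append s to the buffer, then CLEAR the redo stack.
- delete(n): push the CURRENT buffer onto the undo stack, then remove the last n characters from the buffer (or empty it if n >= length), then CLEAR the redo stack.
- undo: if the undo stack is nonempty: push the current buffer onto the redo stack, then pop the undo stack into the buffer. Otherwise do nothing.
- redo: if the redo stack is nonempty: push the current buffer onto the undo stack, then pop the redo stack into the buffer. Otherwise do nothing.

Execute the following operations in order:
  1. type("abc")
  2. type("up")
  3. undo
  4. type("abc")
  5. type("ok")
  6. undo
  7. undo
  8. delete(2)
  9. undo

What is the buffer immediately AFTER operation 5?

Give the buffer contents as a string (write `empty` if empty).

Answer: abcabcok

Derivation:
After op 1 (type): buf='abc' undo_depth=1 redo_depth=0
After op 2 (type): buf='abcup' undo_depth=2 redo_depth=0
After op 3 (undo): buf='abc' undo_depth=1 redo_depth=1
After op 4 (type): buf='abcabc' undo_depth=2 redo_depth=0
After op 5 (type): buf='abcabcok' undo_depth=3 redo_depth=0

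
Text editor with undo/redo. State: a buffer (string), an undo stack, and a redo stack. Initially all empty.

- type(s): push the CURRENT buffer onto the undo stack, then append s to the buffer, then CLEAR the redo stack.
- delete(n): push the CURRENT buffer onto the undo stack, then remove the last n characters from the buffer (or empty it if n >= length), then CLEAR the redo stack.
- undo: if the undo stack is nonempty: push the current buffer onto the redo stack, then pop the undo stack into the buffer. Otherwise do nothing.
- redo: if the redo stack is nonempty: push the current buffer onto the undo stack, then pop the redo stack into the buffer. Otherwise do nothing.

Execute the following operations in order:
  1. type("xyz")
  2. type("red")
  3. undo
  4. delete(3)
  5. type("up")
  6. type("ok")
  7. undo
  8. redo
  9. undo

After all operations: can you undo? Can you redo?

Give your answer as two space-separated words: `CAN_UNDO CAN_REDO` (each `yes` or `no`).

Answer: yes yes

Derivation:
After op 1 (type): buf='xyz' undo_depth=1 redo_depth=0
After op 2 (type): buf='xyzred' undo_depth=2 redo_depth=0
After op 3 (undo): buf='xyz' undo_depth=1 redo_depth=1
After op 4 (delete): buf='(empty)' undo_depth=2 redo_depth=0
After op 5 (type): buf='up' undo_depth=3 redo_depth=0
After op 6 (type): buf='upok' undo_depth=4 redo_depth=0
After op 7 (undo): buf='up' undo_depth=3 redo_depth=1
After op 8 (redo): buf='upok' undo_depth=4 redo_depth=0
After op 9 (undo): buf='up' undo_depth=3 redo_depth=1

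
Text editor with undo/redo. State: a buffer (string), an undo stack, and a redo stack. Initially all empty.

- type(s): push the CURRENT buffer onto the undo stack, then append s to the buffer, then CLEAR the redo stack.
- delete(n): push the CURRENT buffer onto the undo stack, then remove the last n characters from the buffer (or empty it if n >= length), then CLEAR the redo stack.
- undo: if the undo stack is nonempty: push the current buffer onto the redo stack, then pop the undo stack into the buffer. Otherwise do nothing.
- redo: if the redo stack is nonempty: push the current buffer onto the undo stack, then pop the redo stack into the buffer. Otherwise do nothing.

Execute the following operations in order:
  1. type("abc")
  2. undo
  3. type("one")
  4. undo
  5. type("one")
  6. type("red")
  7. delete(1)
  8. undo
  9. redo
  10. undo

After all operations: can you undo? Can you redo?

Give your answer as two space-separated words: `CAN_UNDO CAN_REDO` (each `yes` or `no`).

After op 1 (type): buf='abc' undo_depth=1 redo_depth=0
After op 2 (undo): buf='(empty)' undo_depth=0 redo_depth=1
After op 3 (type): buf='one' undo_depth=1 redo_depth=0
After op 4 (undo): buf='(empty)' undo_depth=0 redo_depth=1
After op 5 (type): buf='one' undo_depth=1 redo_depth=0
After op 6 (type): buf='onered' undo_depth=2 redo_depth=0
After op 7 (delete): buf='onere' undo_depth=3 redo_depth=0
After op 8 (undo): buf='onered' undo_depth=2 redo_depth=1
After op 9 (redo): buf='onere' undo_depth=3 redo_depth=0
After op 10 (undo): buf='onered' undo_depth=2 redo_depth=1

Answer: yes yes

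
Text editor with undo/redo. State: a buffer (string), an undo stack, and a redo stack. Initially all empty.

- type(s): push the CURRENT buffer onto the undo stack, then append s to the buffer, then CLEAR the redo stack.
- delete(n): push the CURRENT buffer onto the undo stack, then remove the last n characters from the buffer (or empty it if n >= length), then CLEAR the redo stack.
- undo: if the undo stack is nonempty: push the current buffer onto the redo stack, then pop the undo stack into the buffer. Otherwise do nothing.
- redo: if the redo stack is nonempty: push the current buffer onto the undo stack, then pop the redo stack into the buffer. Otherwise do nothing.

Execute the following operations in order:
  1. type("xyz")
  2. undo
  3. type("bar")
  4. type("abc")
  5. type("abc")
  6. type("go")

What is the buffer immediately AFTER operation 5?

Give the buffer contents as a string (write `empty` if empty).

Answer: barabcabc

Derivation:
After op 1 (type): buf='xyz' undo_depth=1 redo_depth=0
After op 2 (undo): buf='(empty)' undo_depth=0 redo_depth=1
After op 3 (type): buf='bar' undo_depth=1 redo_depth=0
After op 4 (type): buf='barabc' undo_depth=2 redo_depth=0
After op 5 (type): buf='barabcabc' undo_depth=3 redo_depth=0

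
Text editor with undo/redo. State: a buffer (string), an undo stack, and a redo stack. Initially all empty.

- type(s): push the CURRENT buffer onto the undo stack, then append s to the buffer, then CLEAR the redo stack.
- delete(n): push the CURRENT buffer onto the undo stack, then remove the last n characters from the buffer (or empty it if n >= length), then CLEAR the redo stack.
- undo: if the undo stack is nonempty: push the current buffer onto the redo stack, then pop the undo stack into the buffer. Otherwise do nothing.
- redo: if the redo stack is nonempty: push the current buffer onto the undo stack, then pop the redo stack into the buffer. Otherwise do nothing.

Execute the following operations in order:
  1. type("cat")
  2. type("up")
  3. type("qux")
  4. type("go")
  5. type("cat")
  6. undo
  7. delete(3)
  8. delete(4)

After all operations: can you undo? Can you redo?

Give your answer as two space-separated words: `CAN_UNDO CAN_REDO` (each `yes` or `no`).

Answer: yes no

Derivation:
After op 1 (type): buf='cat' undo_depth=1 redo_depth=0
After op 2 (type): buf='catup' undo_depth=2 redo_depth=0
After op 3 (type): buf='catupqux' undo_depth=3 redo_depth=0
After op 4 (type): buf='catupquxgo' undo_depth=4 redo_depth=0
After op 5 (type): buf='catupquxgocat' undo_depth=5 redo_depth=0
After op 6 (undo): buf='catupquxgo' undo_depth=4 redo_depth=1
After op 7 (delete): buf='catupqu' undo_depth=5 redo_depth=0
After op 8 (delete): buf='cat' undo_depth=6 redo_depth=0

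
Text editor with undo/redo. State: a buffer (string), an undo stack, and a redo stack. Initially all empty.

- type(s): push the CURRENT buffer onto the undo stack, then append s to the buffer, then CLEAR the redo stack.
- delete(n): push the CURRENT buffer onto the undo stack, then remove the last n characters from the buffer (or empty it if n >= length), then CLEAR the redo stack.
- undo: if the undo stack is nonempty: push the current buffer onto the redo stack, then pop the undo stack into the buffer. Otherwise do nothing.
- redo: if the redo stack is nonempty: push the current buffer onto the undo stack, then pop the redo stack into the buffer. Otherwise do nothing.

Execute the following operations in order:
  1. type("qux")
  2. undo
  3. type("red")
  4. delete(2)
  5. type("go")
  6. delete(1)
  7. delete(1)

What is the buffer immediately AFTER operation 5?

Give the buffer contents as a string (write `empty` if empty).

Answer: rgo

Derivation:
After op 1 (type): buf='qux' undo_depth=1 redo_depth=0
After op 2 (undo): buf='(empty)' undo_depth=0 redo_depth=1
After op 3 (type): buf='red' undo_depth=1 redo_depth=0
After op 4 (delete): buf='r' undo_depth=2 redo_depth=0
After op 5 (type): buf='rgo' undo_depth=3 redo_depth=0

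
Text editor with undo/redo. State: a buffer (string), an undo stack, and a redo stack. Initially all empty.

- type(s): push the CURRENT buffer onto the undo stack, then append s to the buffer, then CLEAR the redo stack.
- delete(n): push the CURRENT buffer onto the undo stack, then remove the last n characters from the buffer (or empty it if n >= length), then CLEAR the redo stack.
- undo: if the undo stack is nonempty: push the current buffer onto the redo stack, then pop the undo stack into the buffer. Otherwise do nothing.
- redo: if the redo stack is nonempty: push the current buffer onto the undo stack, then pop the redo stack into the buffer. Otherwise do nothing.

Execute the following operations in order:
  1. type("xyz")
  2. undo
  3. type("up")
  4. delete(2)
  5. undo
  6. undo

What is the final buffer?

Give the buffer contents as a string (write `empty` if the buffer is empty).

After op 1 (type): buf='xyz' undo_depth=1 redo_depth=0
After op 2 (undo): buf='(empty)' undo_depth=0 redo_depth=1
After op 3 (type): buf='up' undo_depth=1 redo_depth=0
After op 4 (delete): buf='(empty)' undo_depth=2 redo_depth=0
After op 5 (undo): buf='up' undo_depth=1 redo_depth=1
After op 6 (undo): buf='(empty)' undo_depth=0 redo_depth=2

Answer: empty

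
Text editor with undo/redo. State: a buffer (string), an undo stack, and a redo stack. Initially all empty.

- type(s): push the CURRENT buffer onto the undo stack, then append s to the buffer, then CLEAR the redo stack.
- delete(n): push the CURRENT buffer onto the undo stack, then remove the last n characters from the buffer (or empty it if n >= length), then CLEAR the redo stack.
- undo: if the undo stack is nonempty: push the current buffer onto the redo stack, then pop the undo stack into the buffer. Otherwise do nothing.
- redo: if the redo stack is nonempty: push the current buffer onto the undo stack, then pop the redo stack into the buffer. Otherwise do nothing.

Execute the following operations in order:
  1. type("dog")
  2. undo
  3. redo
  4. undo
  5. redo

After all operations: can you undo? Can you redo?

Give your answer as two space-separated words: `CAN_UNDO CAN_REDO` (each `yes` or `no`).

Answer: yes no

Derivation:
After op 1 (type): buf='dog' undo_depth=1 redo_depth=0
After op 2 (undo): buf='(empty)' undo_depth=0 redo_depth=1
After op 3 (redo): buf='dog' undo_depth=1 redo_depth=0
After op 4 (undo): buf='(empty)' undo_depth=0 redo_depth=1
After op 5 (redo): buf='dog' undo_depth=1 redo_depth=0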